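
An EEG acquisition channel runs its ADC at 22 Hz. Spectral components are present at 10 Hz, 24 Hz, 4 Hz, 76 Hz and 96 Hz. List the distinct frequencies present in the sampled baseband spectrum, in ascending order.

2 Hz, 4 Hz, 8 Hz, 10 Hz

fs/2 = 11 Hz.
10 Hz ≤ fs/2 = 11 Hz, passes unchanged.
24 Hz mod fs = 2 Hz.
2 Hz ≤ fs/2 = 11 Hz, appears at 2 Hz.
4 Hz ≤ fs/2 = 11 Hz, passes unchanged.
76 Hz mod fs = 10 Hz.
10 Hz ≤ fs/2 = 11 Hz, appears at 10 Hz.
96 Hz mod fs = 8 Hz.
8 Hz ≤ fs/2 = 11 Hz, appears at 8 Hz.
Distinct values: {2 Hz, 4 Hz, 8 Hz, 10 Hz}.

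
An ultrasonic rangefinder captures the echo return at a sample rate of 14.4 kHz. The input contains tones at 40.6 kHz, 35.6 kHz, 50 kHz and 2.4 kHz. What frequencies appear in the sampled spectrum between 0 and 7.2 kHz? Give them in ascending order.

2.4 kHz, 2.6 kHz, 6.8 kHz

fs/2 = 7.2 kHz.
40.6 kHz mod fs = 11.8 kHz.
11.8 kHz > fs/2 = 7.2 kHz, folds to fs − 11.8 kHz = 2.6 kHz.
35.6 kHz mod fs = 6.8 kHz.
6.8 kHz ≤ fs/2 = 7.2 kHz, appears at 6.8 kHz.
50 kHz mod fs = 6.8 kHz.
6.8 kHz ≤ fs/2 = 7.2 kHz, appears at 6.8 kHz.
2.4 kHz ≤ fs/2 = 7.2 kHz, passes unchanged.
Distinct values: {2.4 kHz, 2.6 kHz, 6.8 kHz}.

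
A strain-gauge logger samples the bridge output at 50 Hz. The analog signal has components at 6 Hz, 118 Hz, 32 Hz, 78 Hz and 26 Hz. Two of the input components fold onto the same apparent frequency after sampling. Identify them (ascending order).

32 Hz, 118 Hz

fs/2 = 25 Hz.
6 Hz ≤ fs/2 = 25 Hz, passes unchanged.
118 Hz mod fs = 18 Hz.
18 Hz ≤ fs/2 = 25 Hz, appears at 18 Hz.
32 Hz > fs/2 = 25 Hz, folds to fs − 32 Hz = 18 Hz.
78 Hz mod fs = 28 Hz.
28 Hz > fs/2 = 25 Hz, folds to fs − 28 Hz = 22 Hz.
26 Hz > fs/2 = 25 Hz, folds to fs − 26 Hz = 24 Hz.
32 Hz and 118 Hz both map to 18 Hz.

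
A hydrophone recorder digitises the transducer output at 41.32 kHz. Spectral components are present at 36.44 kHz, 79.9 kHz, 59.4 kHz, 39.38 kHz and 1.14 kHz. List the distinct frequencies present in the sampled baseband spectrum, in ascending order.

1.14 kHz, 1.94 kHz, 2.74 kHz, 4.88 kHz, 18.08 kHz

fs/2 = 20.66 kHz.
36.44 kHz > fs/2 = 20.66 kHz, folds to fs − 36.44 kHz = 4.88 kHz.
79.9 kHz mod fs = 38.58 kHz.
38.58 kHz > fs/2 = 20.66 kHz, folds to fs − 38.58 kHz = 2.74 kHz.
59.4 kHz mod fs = 18.08 kHz.
18.08 kHz ≤ fs/2 = 20.66 kHz, appears at 18.08 kHz.
39.38 kHz > fs/2 = 20.66 kHz, folds to fs − 39.38 kHz = 1.94 kHz.
1.14 kHz ≤ fs/2 = 20.66 kHz, passes unchanged.
Distinct values: {1.14 kHz, 1.94 kHz, 2.74 kHz, 4.88 kHz, 18.08 kHz}.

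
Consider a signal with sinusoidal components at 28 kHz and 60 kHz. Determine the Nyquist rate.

120 kHz

Highest-frequency component: 60 kHz.
Nyquist rate = 2 × 60 kHz = 120 kHz.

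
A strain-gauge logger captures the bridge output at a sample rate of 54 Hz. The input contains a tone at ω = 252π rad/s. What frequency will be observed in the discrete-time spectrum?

18 Hz

ω = 252π rad/s → f = ω/(2π) = 126 Hz.
126 Hz mod fs = 18 Hz.
18 Hz ≤ fs/2 = 27 Hz, appears at 18 Hz.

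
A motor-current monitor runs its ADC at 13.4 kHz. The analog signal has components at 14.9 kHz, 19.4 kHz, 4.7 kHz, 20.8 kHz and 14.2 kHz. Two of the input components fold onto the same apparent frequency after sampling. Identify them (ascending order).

fs/2 = 6.7 kHz.
14.9 kHz mod fs = 1.5 kHz.
1.5 kHz ≤ fs/2 = 6.7 kHz, appears at 1.5 kHz.
19.4 kHz mod fs = 6 kHz.
6 kHz ≤ fs/2 = 6.7 kHz, appears at 6 kHz.
4.7 kHz ≤ fs/2 = 6.7 kHz, passes unchanged.
20.8 kHz mod fs = 7.4 kHz.
7.4 kHz > fs/2 = 6.7 kHz, folds to fs − 7.4 kHz = 6 kHz.
14.2 kHz mod fs = 0.8 kHz.
0.8 kHz ≤ fs/2 = 6.7 kHz, appears at 0.8 kHz.
19.4 kHz and 20.8 kHz both map to 6 kHz.

19.4 kHz, 20.8 kHz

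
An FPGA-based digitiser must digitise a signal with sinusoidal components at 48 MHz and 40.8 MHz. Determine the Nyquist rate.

96 MHz

Highest-frequency component: 48 MHz.
Nyquist rate = 2 × 48 MHz = 96 MHz.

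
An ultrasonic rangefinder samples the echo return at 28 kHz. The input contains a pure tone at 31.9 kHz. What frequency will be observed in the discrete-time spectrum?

3.9 kHz

31.9 kHz mod fs = 3.9 kHz.
3.9 kHz ≤ fs/2 = 14 kHz, appears at 3.9 kHz.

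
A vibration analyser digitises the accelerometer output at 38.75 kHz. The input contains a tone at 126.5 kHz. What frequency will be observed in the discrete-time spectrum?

10.25 kHz

126.5 kHz mod fs = 10.25 kHz.
10.25 kHz ≤ fs/2 = 19.375 kHz, appears at 10.25 kHz.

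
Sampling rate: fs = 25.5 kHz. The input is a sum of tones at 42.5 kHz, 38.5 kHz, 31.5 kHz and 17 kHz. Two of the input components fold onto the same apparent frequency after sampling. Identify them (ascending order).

fs/2 = 12.75 kHz.
42.5 kHz mod fs = 17 kHz.
17 kHz > fs/2 = 12.75 kHz, folds to fs − 17 kHz = 8.5 kHz.
38.5 kHz mod fs = 13 kHz.
13 kHz > fs/2 = 12.75 kHz, folds to fs − 13 kHz = 12.5 kHz.
31.5 kHz mod fs = 6 kHz.
6 kHz ≤ fs/2 = 12.75 kHz, appears at 6 kHz.
17 kHz > fs/2 = 12.75 kHz, folds to fs − 17 kHz = 8.5 kHz.
17 kHz and 42.5 kHz both map to 8.5 kHz.

17 kHz, 42.5 kHz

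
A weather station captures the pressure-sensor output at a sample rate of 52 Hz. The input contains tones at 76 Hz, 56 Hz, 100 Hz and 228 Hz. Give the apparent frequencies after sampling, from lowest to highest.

fs/2 = 26 Hz.
76 Hz mod fs = 24 Hz.
24 Hz ≤ fs/2 = 26 Hz, appears at 24 Hz.
56 Hz mod fs = 4 Hz.
4 Hz ≤ fs/2 = 26 Hz, appears at 4 Hz.
100 Hz mod fs = 48 Hz.
48 Hz > fs/2 = 26 Hz, folds to fs − 48 Hz = 4 Hz.
228 Hz mod fs = 20 Hz.
20 Hz ≤ fs/2 = 26 Hz, appears at 20 Hz.
Distinct values: {4 Hz, 20 Hz, 24 Hz}.

4 Hz, 20 Hz, 24 Hz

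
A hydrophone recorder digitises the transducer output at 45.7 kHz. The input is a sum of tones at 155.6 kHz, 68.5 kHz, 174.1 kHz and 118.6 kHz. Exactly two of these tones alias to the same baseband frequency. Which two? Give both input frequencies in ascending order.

118.6 kHz, 155.6 kHz

fs/2 = 22.85 kHz.
155.6 kHz mod fs = 18.5 kHz.
18.5 kHz ≤ fs/2 = 22.85 kHz, appears at 18.5 kHz.
68.5 kHz mod fs = 22.8 kHz.
22.8 kHz ≤ fs/2 = 22.85 kHz, appears at 22.8 kHz.
174.1 kHz mod fs = 37 kHz.
37 kHz > fs/2 = 22.85 kHz, folds to fs − 37 kHz = 8.7 kHz.
118.6 kHz mod fs = 27.2 kHz.
27.2 kHz > fs/2 = 22.85 kHz, folds to fs − 27.2 kHz = 18.5 kHz.
118.6 kHz and 155.6 kHz both map to 18.5 kHz.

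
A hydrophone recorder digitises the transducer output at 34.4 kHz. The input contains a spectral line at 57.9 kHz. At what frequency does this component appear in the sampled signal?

57.9 kHz mod fs = 23.5 kHz.
23.5 kHz > fs/2 = 17.2 kHz, folds to fs − 23.5 kHz = 10.9 kHz.

10.9 kHz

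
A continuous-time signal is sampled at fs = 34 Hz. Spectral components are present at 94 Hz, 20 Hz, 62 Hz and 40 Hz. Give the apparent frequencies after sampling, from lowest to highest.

fs/2 = 17 Hz.
94 Hz mod fs = 26 Hz.
26 Hz > fs/2 = 17 Hz, folds to fs − 26 Hz = 8 Hz.
20 Hz > fs/2 = 17 Hz, folds to fs − 20 Hz = 14 Hz.
62 Hz mod fs = 28 Hz.
28 Hz > fs/2 = 17 Hz, folds to fs − 28 Hz = 6 Hz.
40 Hz mod fs = 6 Hz.
6 Hz ≤ fs/2 = 17 Hz, appears at 6 Hz.
Distinct values: {6 Hz, 8 Hz, 14 Hz}.

6 Hz, 8 Hz, 14 Hz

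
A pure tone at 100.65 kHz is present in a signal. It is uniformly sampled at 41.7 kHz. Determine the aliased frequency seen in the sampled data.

100.65 kHz mod fs = 17.25 kHz.
17.25 kHz ≤ fs/2 = 20.85 kHz, appears at 17.25 kHz.

17.25 kHz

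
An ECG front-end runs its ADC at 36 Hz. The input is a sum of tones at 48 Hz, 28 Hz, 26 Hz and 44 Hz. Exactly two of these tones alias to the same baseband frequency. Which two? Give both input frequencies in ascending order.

fs/2 = 18 Hz.
48 Hz mod fs = 12 Hz.
12 Hz ≤ fs/2 = 18 Hz, appears at 12 Hz.
28 Hz > fs/2 = 18 Hz, folds to fs − 28 Hz = 8 Hz.
26 Hz > fs/2 = 18 Hz, folds to fs − 26 Hz = 10 Hz.
44 Hz mod fs = 8 Hz.
8 Hz ≤ fs/2 = 18 Hz, appears at 8 Hz.
28 Hz and 44 Hz both map to 8 Hz.

28 Hz, 44 Hz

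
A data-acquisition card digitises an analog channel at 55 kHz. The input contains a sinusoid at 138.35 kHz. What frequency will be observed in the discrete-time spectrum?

138.35 kHz mod fs = 28.35 kHz.
28.35 kHz > fs/2 = 27.5 kHz, folds to fs − 28.35 kHz = 26.65 kHz.

26.65 kHz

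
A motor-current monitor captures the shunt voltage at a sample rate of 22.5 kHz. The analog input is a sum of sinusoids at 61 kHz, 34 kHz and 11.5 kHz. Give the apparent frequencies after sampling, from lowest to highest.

6.5 kHz, 11 kHz

fs/2 = 11.25 kHz.
61 kHz mod fs = 16 kHz.
16 kHz > fs/2 = 11.25 kHz, folds to fs − 16 kHz = 6.5 kHz.
34 kHz mod fs = 11.5 kHz.
11.5 kHz > fs/2 = 11.25 kHz, folds to fs − 11.5 kHz = 11 kHz.
11.5 kHz > fs/2 = 11.25 kHz, folds to fs − 11.5 kHz = 11 kHz.
Distinct values: {6.5 kHz, 11 kHz}.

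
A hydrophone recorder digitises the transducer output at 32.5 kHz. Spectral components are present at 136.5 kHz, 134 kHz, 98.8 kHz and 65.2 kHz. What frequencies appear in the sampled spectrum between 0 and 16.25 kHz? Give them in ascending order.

0.2 kHz, 1.3 kHz, 4 kHz, 6.5 kHz

fs/2 = 16.25 kHz.
136.5 kHz mod fs = 6.5 kHz.
6.5 kHz ≤ fs/2 = 16.25 kHz, appears at 6.5 kHz.
134 kHz mod fs = 4 kHz.
4 kHz ≤ fs/2 = 16.25 kHz, appears at 4 kHz.
98.8 kHz mod fs = 1.3 kHz.
1.3 kHz ≤ fs/2 = 16.25 kHz, appears at 1.3 kHz.
65.2 kHz mod fs = 0.2 kHz.
0.2 kHz ≤ fs/2 = 16.25 kHz, appears at 0.2 kHz.
Distinct values: {0.2 kHz, 1.3 kHz, 4 kHz, 6.5 kHz}.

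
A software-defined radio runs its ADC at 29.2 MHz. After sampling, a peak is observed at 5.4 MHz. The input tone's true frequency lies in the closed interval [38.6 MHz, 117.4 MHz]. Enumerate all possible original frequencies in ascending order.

Frequencies that alias to 5.4 MHz are k·fs ± 5.4 MHz for integer k ≥ 0.
k=0: 5.4 MHz.
k=1: 23.8 MHz, 34.6 MHz.
k=2: 53 MHz, 63.8 MHz.
k=3: 82.2 MHz, 93 MHz.
k=4: 111.4 MHz, 122.2 MHz.
k=5: 140.6 MHz, 151.4 MHz.
Within [38.6 MHz, 117.4 MHz]: 53 MHz, 63.8 MHz, 82.2 MHz, 93 MHz, 111.4 MHz.

53 MHz, 63.8 MHz, 82.2 MHz, 93 MHz, 111.4 MHz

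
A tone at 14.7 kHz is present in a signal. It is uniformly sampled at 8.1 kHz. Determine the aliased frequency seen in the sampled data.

1.5 kHz

14.7 kHz mod fs = 6.6 kHz.
6.6 kHz > fs/2 = 4.05 kHz, folds to fs − 6.6 kHz = 1.5 kHz.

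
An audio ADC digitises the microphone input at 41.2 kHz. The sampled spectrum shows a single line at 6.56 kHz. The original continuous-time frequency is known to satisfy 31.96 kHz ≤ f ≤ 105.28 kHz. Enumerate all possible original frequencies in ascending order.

Frequencies that alias to 6.56 kHz are k·fs ± 6.56 kHz for integer k ≥ 0.
k=0: 6.56 kHz.
k=1: 34.64 kHz, 47.76 kHz.
k=2: 75.84 kHz, 88.96 kHz.
k=3: 117.04 kHz, 130.16 kHz.
Within [31.96 kHz, 105.28 kHz]: 34.64 kHz, 47.76 kHz, 75.84 kHz, 88.96 kHz.

34.64 kHz, 47.76 kHz, 75.84 kHz, 88.96 kHz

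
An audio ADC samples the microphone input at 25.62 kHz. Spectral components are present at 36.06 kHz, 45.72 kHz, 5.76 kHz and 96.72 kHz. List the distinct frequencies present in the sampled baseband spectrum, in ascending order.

5.52 kHz, 5.76 kHz, 10.44 kHz

fs/2 = 12.81 kHz.
36.06 kHz mod fs = 10.44 kHz.
10.44 kHz ≤ fs/2 = 12.81 kHz, appears at 10.44 kHz.
45.72 kHz mod fs = 20.1 kHz.
20.1 kHz > fs/2 = 12.81 kHz, folds to fs − 20.1 kHz = 5.52 kHz.
5.76 kHz ≤ fs/2 = 12.81 kHz, passes unchanged.
96.72 kHz mod fs = 19.86 kHz.
19.86 kHz > fs/2 = 12.81 kHz, folds to fs − 19.86 kHz = 5.76 kHz.
Distinct values: {5.52 kHz, 5.76 kHz, 10.44 kHz}.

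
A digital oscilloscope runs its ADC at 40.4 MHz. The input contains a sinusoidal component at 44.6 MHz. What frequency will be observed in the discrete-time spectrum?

4.2 MHz

44.6 MHz mod fs = 4.2 MHz.
4.2 MHz ≤ fs/2 = 20.2 MHz, appears at 4.2 MHz.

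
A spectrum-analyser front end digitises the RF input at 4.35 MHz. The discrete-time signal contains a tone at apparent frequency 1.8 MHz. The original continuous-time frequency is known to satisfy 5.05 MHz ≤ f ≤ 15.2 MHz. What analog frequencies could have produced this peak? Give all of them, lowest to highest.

6.15 MHz, 6.9 MHz, 10.5 MHz, 11.25 MHz, 14.85 MHz

Frequencies that alias to 1.8 MHz are k·fs ± 1.8 MHz for integer k ≥ 0.
k=0: 1.8 MHz.
k=1: 2.55 MHz, 6.15 MHz.
k=2: 6.9 MHz, 10.5 MHz.
k=3: 11.25 MHz, 14.85 MHz.
k=4: 15.6 MHz, 19.2 MHz.
Within [5.05 MHz, 15.2 MHz]: 6.15 MHz, 6.9 MHz, 10.5 MHz, 11.25 MHz, 14.85 MHz.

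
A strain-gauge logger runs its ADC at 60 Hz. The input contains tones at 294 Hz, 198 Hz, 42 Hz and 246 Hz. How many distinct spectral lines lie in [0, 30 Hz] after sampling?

2

fs/2 = 30 Hz.
294 Hz mod fs = 54 Hz.
54 Hz > fs/2 = 30 Hz, folds to fs − 54 Hz = 6 Hz.
198 Hz mod fs = 18 Hz.
18 Hz ≤ fs/2 = 30 Hz, appears at 18 Hz.
42 Hz > fs/2 = 30 Hz, folds to fs − 42 Hz = 18 Hz.
246 Hz mod fs = 6 Hz.
6 Hz ≤ fs/2 = 30 Hz, appears at 6 Hz.
Distinct values: {6 Hz, 18 Hz} → 2.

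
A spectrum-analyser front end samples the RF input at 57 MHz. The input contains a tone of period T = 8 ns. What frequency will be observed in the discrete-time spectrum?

T = 8 ns → f = 1/T = 125 MHz.
125 MHz mod fs = 11 MHz.
11 MHz ≤ fs/2 = 28.5 MHz, appears at 11 MHz.

11 MHz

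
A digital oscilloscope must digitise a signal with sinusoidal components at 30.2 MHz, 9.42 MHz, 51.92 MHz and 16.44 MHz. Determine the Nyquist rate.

103.84 MHz

Highest-frequency component: 51.92 MHz.
Nyquist rate = 2 × 51.92 MHz = 103.84 MHz.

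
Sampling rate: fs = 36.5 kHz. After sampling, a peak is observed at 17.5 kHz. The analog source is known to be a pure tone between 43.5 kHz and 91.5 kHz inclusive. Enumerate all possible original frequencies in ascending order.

Frequencies that alias to 17.5 kHz are k·fs ± 17.5 kHz for integer k ≥ 0.
k=0: 17.5 kHz.
k=1: 19 kHz, 54 kHz.
k=2: 55.5 kHz, 90.5 kHz.
k=3: 92 kHz, 127 kHz.
Within [43.5 kHz, 91.5 kHz]: 54 kHz, 55.5 kHz, 90.5 kHz.

54 kHz, 55.5 kHz, 90.5 kHz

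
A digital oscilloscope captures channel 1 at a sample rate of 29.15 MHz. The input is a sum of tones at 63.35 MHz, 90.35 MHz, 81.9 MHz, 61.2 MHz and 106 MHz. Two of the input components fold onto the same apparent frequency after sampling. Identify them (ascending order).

61.2 MHz, 90.35 MHz

fs/2 = 14.575 MHz.
63.35 MHz mod fs = 5.05 MHz.
5.05 MHz ≤ fs/2 = 14.575 MHz, appears at 5.05 MHz.
90.35 MHz mod fs = 2.9 MHz.
2.9 MHz ≤ fs/2 = 14.575 MHz, appears at 2.9 MHz.
81.9 MHz mod fs = 23.6 MHz.
23.6 MHz > fs/2 = 14.575 MHz, folds to fs − 23.6 MHz = 5.55 MHz.
61.2 MHz mod fs = 2.9 MHz.
2.9 MHz ≤ fs/2 = 14.575 MHz, appears at 2.9 MHz.
106 MHz mod fs = 18.55 MHz.
18.55 MHz > fs/2 = 14.575 MHz, folds to fs − 18.55 MHz = 10.6 MHz.
61.2 MHz and 90.35 MHz both map to 2.9 MHz.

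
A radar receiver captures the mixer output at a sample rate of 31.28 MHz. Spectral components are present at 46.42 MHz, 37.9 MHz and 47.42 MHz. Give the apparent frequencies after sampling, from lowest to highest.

fs/2 = 15.64 MHz.
46.42 MHz mod fs = 15.14 MHz.
15.14 MHz ≤ fs/2 = 15.64 MHz, appears at 15.14 MHz.
37.9 MHz mod fs = 6.62 MHz.
6.62 MHz ≤ fs/2 = 15.64 MHz, appears at 6.62 MHz.
47.42 MHz mod fs = 16.14 MHz.
16.14 MHz > fs/2 = 15.64 MHz, folds to fs − 16.14 MHz = 15.14 MHz.
Distinct values: {6.62 MHz, 15.14 MHz}.

6.62 MHz, 15.14 MHz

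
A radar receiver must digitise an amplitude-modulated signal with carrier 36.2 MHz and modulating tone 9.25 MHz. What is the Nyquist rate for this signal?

AM sidebands sit at fc ± fm = 26.95 MHz and 45.45 MHz.
Highest-frequency component: 45.45 MHz.
Nyquist rate = 2 × 45.45 MHz = 90.9 MHz.

90.9 MHz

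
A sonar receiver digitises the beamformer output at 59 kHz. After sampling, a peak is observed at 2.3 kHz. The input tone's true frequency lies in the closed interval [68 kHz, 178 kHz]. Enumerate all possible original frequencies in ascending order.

Frequencies that alias to 2.3 kHz are k·fs ± 2.3 kHz for integer k ≥ 0.
k=0: 2.3 kHz.
k=1: 56.7 kHz, 61.3 kHz.
k=2: 115.7 kHz, 120.3 kHz.
k=3: 174.7 kHz, 179.3 kHz.
k=4: 233.7 kHz, 238.3 kHz.
Within [68 kHz, 178 kHz]: 115.7 kHz, 120.3 kHz, 174.7 kHz.

115.7 kHz, 120.3 kHz, 174.7 kHz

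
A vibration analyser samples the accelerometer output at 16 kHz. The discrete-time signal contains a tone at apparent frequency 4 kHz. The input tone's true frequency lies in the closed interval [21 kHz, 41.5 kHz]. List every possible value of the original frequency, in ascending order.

Frequencies that alias to 4 kHz are k·fs ± 4 kHz for integer k ≥ 0.
k=0: 4 kHz.
k=1: 12 kHz, 20 kHz.
k=2: 28 kHz, 36 kHz.
k=3: 44 kHz, 52 kHz.
Within [21 kHz, 41.5 kHz]: 28 kHz, 36 kHz.

28 kHz, 36 kHz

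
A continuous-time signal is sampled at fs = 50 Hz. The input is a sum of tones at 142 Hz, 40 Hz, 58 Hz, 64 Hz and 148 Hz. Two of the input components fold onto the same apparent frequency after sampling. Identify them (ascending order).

58 Hz, 142 Hz

fs/2 = 25 Hz.
142 Hz mod fs = 42 Hz.
42 Hz > fs/2 = 25 Hz, folds to fs − 42 Hz = 8 Hz.
40 Hz > fs/2 = 25 Hz, folds to fs − 40 Hz = 10 Hz.
58 Hz mod fs = 8 Hz.
8 Hz ≤ fs/2 = 25 Hz, appears at 8 Hz.
64 Hz mod fs = 14 Hz.
14 Hz ≤ fs/2 = 25 Hz, appears at 14 Hz.
148 Hz mod fs = 48 Hz.
48 Hz > fs/2 = 25 Hz, folds to fs − 48 Hz = 2 Hz.
58 Hz and 142 Hz both map to 8 Hz.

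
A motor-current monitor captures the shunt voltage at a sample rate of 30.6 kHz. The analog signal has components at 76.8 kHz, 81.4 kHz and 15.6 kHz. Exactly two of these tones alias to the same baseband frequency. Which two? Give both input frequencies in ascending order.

15.6 kHz, 76.8 kHz

fs/2 = 15.3 kHz.
76.8 kHz mod fs = 15.6 kHz.
15.6 kHz > fs/2 = 15.3 kHz, folds to fs − 15.6 kHz = 15 kHz.
81.4 kHz mod fs = 20.2 kHz.
20.2 kHz > fs/2 = 15.3 kHz, folds to fs − 20.2 kHz = 10.4 kHz.
15.6 kHz > fs/2 = 15.3 kHz, folds to fs − 15.6 kHz = 15 kHz.
15.6 kHz and 76.8 kHz both map to 15 kHz.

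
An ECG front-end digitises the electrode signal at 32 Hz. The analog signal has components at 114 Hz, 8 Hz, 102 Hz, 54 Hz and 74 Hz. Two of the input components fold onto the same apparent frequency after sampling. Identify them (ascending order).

fs/2 = 16 Hz.
114 Hz mod fs = 18 Hz.
18 Hz > fs/2 = 16 Hz, folds to fs − 18 Hz = 14 Hz.
8 Hz ≤ fs/2 = 16 Hz, passes unchanged.
102 Hz mod fs = 6 Hz.
6 Hz ≤ fs/2 = 16 Hz, appears at 6 Hz.
54 Hz mod fs = 22 Hz.
22 Hz > fs/2 = 16 Hz, folds to fs − 22 Hz = 10 Hz.
74 Hz mod fs = 10 Hz.
10 Hz ≤ fs/2 = 16 Hz, appears at 10 Hz.
54 Hz and 74 Hz both map to 10 Hz.

54 Hz, 74 Hz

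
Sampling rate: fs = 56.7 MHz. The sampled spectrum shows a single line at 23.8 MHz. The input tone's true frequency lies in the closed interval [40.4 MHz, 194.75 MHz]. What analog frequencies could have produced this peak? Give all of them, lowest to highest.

80.5 MHz, 89.6 MHz, 137.2 MHz, 146.3 MHz, 193.9 MHz

Frequencies that alias to 23.8 MHz are k·fs ± 23.8 MHz for integer k ≥ 0.
k=0: 23.8 MHz.
k=1: 32.9 MHz, 80.5 MHz.
k=2: 89.6 MHz, 137.2 MHz.
k=3: 146.3 MHz, 193.9 MHz.
k=4: 203 MHz, 250.6 MHz.
Within [40.4 MHz, 194.75 MHz]: 80.5 MHz, 89.6 MHz, 137.2 MHz, 146.3 MHz, 193.9 MHz.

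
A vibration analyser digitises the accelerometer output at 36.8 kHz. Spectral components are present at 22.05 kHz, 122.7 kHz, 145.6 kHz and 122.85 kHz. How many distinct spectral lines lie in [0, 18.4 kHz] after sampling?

4

fs/2 = 18.4 kHz.
22.05 kHz > fs/2 = 18.4 kHz, folds to fs − 22.05 kHz = 14.75 kHz.
122.7 kHz mod fs = 12.3 kHz.
12.3 kHz ≤ fs/2 = 18.4 kHz, appears at 12.3 kHz.
145.6 kHz mod fs = 35.2 kHz.
35.2 kHz > fs/2 = 18.4 kHz, folds to fs − 35.2 kHz = 1.6 kHz.
122.85 kHz mod fs = 12.45 kHz.
12.45 kHz ≤ fs/2 = 18.4 kHz, appears at 12.45 kHz.
Distinct values: {1.6 kHz, 12.3 kHz, 12.45 kHz, 14.75 kHz} → 4.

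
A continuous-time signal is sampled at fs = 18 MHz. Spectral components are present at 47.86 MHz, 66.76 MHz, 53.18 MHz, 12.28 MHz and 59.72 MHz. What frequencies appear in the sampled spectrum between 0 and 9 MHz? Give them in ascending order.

fs/2 = 9 MHz.
47.86 MHz mod fs = 11.86 MHz.
11.86 MHz > fs/2 = 9 MHz, folds to fs − 11.86 MHz = 6.14 MHz.
66.76 MHz mod fs = 12.76 MHz.
12.76 MHz > fs/2 = 9 MHz, folds to fs − 12.76 MHz = 5.24 MHz.
53.18 MHz mod fs = 17.18 MHz.
17.18 MHz > fs/2 = 9 MHz, folds to fs − 17.18 MHz = 0.82 MHz.
12.28 MHz > fs/2 = 9 MHz, folds to fs − 12.28 MHz = 5.72 MHz.
59.72 MHz mod fs = 5.72 MHz.
5.72 MHz ≤ fs/2 = 9 MHz, appears at 5.72 MHz.
Distinct values: {0.82 MHz, 5.24 MHz, 5.72 MHz, 6.14 MHz}.

0.82 MHz, 5.24 MHz, 5.72 MHz, 6.14 MHz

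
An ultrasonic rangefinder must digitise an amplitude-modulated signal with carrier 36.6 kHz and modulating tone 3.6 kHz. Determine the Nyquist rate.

AM sidebands sit at fc ± fm = 33 kHz and 40.2 kHz.
Highest-frequency component: 40.2 kHz.
Nyquist rate = 2 × 40.2 kHz = 80.4 kHz.

80.4 kHz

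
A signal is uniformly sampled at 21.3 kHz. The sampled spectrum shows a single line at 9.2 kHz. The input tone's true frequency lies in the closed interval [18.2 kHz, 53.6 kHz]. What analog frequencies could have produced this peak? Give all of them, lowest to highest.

30.5 kHz, 33.4 kHz, 51.8 kHz

Frequencies that alias to 9.2 kHz are k·fs ± 9.2 kHz for integer k ≥ 0.
k=0: 9.2 kHz.
k=1: 12.1 kHz, 30.5 kHz.
k=2: 33.4 kHz, 51.8 kHz.
k=3: 54.7 kHz, 73.1 kHz.
Within [18.2 kHz, 53.6 kHz]: 30.5 kHz, 33.4 kHz, 51.8 kHz.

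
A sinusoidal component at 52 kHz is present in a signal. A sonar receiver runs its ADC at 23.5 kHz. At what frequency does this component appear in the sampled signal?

52 kHz mod fs = 5 kHz.
5 kHz ≤ fs/2 = 11.75 kHz, appears at 5 kHz.

5 kHz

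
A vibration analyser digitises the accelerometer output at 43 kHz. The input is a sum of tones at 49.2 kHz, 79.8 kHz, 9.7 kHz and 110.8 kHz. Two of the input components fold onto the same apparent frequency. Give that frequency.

fs/2 = 21.5 kHz.
49.2 kHz mod fs = 6.2 kHz.
6.2 kHz ≤ fs/2 = 21.5 kHz, appears at 6.2 kHz.
79.8 kHz mod fs = 36.8 kHz.
36.8 kHz > fs/2 = 21.5 kHz, folds to fs − 36.8 kHz = 6.2 kHz.
9.7 kHz ≤ fs/2 = 21.5 kHz, passes unchanged.
110.8 kHz mod fs = 24.8 kHz.
24.8 kHz > fs/2 = 21.5 kHz, folds to fs − 24.8 kHz = 18.2 kHz.
49.2 kHz and 79.8 kHz both map to 6.2 kHz.

6.2 kHz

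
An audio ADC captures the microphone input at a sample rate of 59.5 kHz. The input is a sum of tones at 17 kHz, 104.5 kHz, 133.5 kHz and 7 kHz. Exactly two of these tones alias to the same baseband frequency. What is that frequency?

fs/2 = 29.75 kHz.
17 kHz ≤ fs/2 = 29.75 kHz, passes unchanged.
104.5 kHz mod fs = 45 kHz.
45 kHz > fs/2 = 29.75 kHz, folds to fs − 45 kHz = 14.5 kHz.
133.5 kHz mod fs = 14.5 kHz.
14.5 kHz ≤ fs/2 = 29.75 kHz, appears at 14.5 kHz.
7 kHz ≤ fs/2 = 29.75 kHz, passes unchanged.
104.5 kHz and 133.5 kHz both map to 14.5 kHz.

14.5 kHz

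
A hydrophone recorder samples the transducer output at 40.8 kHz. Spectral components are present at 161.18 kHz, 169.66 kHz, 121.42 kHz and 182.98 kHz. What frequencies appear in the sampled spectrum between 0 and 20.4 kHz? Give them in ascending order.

0.98 kHz, 2.02 kHz, 6.46 kHz, 19.78 kHz

fs/2 = 20.4 kHz.
161.18 kHz mod fs = 38.78 kHz.
38.78 kHz > fs/2 = 20.4 kHz, folds to fs − 38.78 kHz = 2.02 kHz.
169.66 kHz mod fs = 6.46 kHz.
6.46 kHz ≤ fs/2 = 20.4 kHz, appears at 6.46 kHz.
121.42 kHz mod fs = 39.82 kHz.
39.82 kHz > fs/2 = 20.4 kHz, folds to fs − 39.82 kHz = 0.98 kHz.
182.98 kHz mod fs = 19.78 kHz.
19.78 kHz ≤ fs/2 = 20.4 kHz, appears at 19.78 kHz.
Distinct values: {0.98 kHz, 2.02 kHz, 6.46 kHz, 19.78 kHz}.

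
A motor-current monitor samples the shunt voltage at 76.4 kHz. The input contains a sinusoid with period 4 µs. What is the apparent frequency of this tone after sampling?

T = 4 µs → f = 1/T = 250 kHz.
250 kHz mod fs = 20.8 kHz.
20.8 kHz ≤ fs/2 = 38.2 kHz, appears at 20.8 kHz.

20.8 kHz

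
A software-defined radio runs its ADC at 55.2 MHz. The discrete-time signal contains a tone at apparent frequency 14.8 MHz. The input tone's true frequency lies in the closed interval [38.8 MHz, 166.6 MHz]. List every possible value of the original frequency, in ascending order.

Frequencies that alias to 14.8 MHz are k·fs ± 14.8 MHz for integer k ≥ 0.
k=0: 14.8 MHz.
k=1: 40.4 MHz, 70 MHz.
k=2: 95.6 MHz, 125.2 MHz.
k=3: 150.8 MHz, 180.4 MHz.
k=4: 206 MHz, 235.6 MHz.
Within [38.8 MHz, 166.6 MHz]: 40.4 MHz, 70 MHz, 95.6 MHz, 125.2 MHz, 150.8 MHz.

40.4 MHz, 70 MHz, 95.6 MHz, 125.2 MHz, 150.8 MHz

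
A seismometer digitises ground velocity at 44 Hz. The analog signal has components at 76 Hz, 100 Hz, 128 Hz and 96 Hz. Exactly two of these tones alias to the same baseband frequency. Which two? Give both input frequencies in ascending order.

76 Hz, 100 Hz

fs/2 = 22 Hz.
76 Hz mod fs = 32 Hz.
32 Hz > fs/2 = 22 Hz, folds to fs − 32 Hz = 12 Hz.
100 Hz mod fs = 12 Hz.
12 Hz ≤ fs/2 = 22 Hz, appears at 12 Hz.
128 Hz mod fs = 40 Hz.
40 Hz > fs/2 = 22 Hz, folds to fs − 40 Hz = 4 Hz.
96 Hz mod fs = 8 Hz.
8 Hz ≤ fs/2 = 22 Hz, appears at 8 Hz.
76 Hz and 100 Hz both map to 12 Hz.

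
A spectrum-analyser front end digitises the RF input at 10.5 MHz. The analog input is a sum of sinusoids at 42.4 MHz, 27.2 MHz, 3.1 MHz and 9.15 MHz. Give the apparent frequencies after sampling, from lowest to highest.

0.4 MHz, 1.35 MHz, 3.1 MHz, 4.3 MHz

fs/2 = 5.25 MHz.
42.4 MHz mod fs = 0.4 MHz.
0.4 MHz ≤ fs/2 = 5.25 MHz, appears at 0.4 MHz.
27.2 MHz mod fs = 6.2 MHz.
6.2 MHz > fs/2 = 5.25 MHz, folds to fs − 6.2 MHz = 4.3 MHz.
3.1 MHz ≤ fs/2 = 5.25 MHz, passes unchanged.
9.15 MHz > fs/2 = 5.25 MHz, folds to fs − 9.15 MHz = 1.35 MHz.
Distinct values: {0.4 MHz, 1.35 MHz, 3.1 MHz, 4.3 MHz}.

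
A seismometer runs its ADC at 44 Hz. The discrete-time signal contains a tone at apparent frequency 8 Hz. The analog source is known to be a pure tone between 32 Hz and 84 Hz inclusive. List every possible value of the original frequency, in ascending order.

36 Hz, 52 Hz, 80 Hz

Frequencies that alias to 8 Hz are k·fs ± 8 Hz for integer k ≥ 0.
k=0: 8 Hz.
k=1: 36 Hz, 52 Hz.
k=2: 80 Hz, 96 Hz.
k=3: 124 Hz, 140 Hz.
Within [32 Hz, 84 Hz]: 36 Hz, 52 Hz, 80 Hz.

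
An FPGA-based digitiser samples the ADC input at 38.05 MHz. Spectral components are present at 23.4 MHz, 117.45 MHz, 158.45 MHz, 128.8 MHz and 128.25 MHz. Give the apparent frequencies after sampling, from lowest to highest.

3.3 MHz, 6.25 MHz, 14.1 MHz, 14.65 MHz

fs/2 = 19.025 MHz.
23.4 MHz > fs/2 = 19.025 MHz, folds to fs − 23.4 MHz = 14.65 MHz.
117.45 MHz mod fs = 3.3 MHz.
3.3 MHz ≤ fs/2 = 19.025 MHz, appears at 3.3 MHz.
158.45 MHz mod fs = 6.25 MHz.
6.25 MHz ≤ fs/2 = 19.025 MHz, appears at 6.25 MHz.
128.8 MHz mod fs = 14.65 MHz.
14.65 MHz ≤ fs/2 = 19.025 MHz, appears at 14.65 MHz.
128.25 MHz mod fs = 14.1 MHz.
14.1 MHz ≤ fs/2 = 19.025 MHz, appears at 14.1 MHz.
Distinct values: {3.3 MHz, 6.25 MHz, 14.1 MHz, 14.65 MHz}.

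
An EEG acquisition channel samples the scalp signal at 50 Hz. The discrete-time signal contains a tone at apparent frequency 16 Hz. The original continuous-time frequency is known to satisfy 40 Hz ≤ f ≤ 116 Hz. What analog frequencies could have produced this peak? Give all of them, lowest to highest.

66 Hz, 84 Hz, 116 Hz

Frequencies that alias to 16 Hz are k·fs ± 16 Hz for integer k ≥ 0.
k=0: 16 Hz.
k=1: 34 Hz, 66 Hz.
k=2: 84 Hz, 116 Hz.
k=3: 134 Hz, 166 Hz.
Within [40 Hz, 116 Hz]: 66 Hz, 84 Hz, 116 Hz.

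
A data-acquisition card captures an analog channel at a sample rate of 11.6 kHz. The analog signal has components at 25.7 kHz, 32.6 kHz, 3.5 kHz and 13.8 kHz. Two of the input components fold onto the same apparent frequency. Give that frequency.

2.2 kHz

fs/2 = 5.8 kHz.
25.7 kHz mod fs = 2.5 kHz.
2.5 kHz ≤ fs/2 = 5.8 kHz, appears at 2.5 kHz.
32.6 kHz mod fs = 9.4 kHz.
9.4 kHz > fs/2 = 5.8 kHz, folds to fs − 9.4 kHz = 2.2 kHz.
3.5 kHz ≤ fs/2 = 5.8 kHz, passes unchanged.
13.8 kHz mod fs = 2.2 kHz.
2.2 kHz ≤ fs/2 = 5.8 kHz, appears at 2.2 kHz.
13.8 kHz and 32.6 kHz both map to 2.2 kHz.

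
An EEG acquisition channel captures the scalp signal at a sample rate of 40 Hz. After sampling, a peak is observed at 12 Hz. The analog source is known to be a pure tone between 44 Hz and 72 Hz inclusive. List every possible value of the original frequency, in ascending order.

Frequencies that alias to 12 Hz are k·fs ± 12 Hz for integer k ≥ 0.
k=0: 12 Hz.
k=1: 28 Hz, 52 Hz.
k=2: 68 Hz, 92 Hz.
k=3: 108 Hz, 132 Hz.
Within [44 Hz, 72 Hz]: 52 Hz, 68 Hz.

52 Hz, 68 Hz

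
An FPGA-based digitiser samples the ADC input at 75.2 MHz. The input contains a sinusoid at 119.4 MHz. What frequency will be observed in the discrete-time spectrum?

119.4 MHz mod fs = 44.2 MHz.
44.2 MHz > fs/2 = 37.6 MHz, folds to fs − 44.2 MHz = 31 MHz.

31 MHz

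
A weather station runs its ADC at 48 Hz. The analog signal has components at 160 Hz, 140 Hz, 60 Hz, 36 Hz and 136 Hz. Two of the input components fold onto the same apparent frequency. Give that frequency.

fs/2 = 24 Hz.
160 Hz mod fs = 16 Hz.
16 Hz ≤ fs/2 = 24 Hz, appears at 16 Hz.
140 Hz mod fs = 44 Hz.
44 Hz > fs/2 = 24 Hz, folds to fs − 44 Hz = 4 Hz.
60 Hz mod fs = 12 Hz.
12 Hz ≤ fs/2 = 24 Hz, appears at 12 Hz.
36 Hz > fs/2 = 24 Hz, folds to fs − 36 Hz = 12 Hz.
136 Hz mod fs = 40 Hz.
40 Hz > fs/2 = 24 Hz, folds to fs − 40 Hz = 8 Hz.
36 Hz and 60 Hz both map to 12 Hz.

12 Hz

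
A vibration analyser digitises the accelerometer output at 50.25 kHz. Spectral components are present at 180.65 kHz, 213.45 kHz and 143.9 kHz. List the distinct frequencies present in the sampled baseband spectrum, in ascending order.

6.85 kHz, 12.45 kHz, 20.35 kHz

fs/2 = 25.125 kHz.
180.65 kHz mod fs = 29.9 kHz.
29.9 kHz > fs/2 = 25.125 kHz, folds to fs − 29.9 kHz = 20.35 kHz.
213.45 kHz mod fs = 12.45 kHz.
12.45 kHz ≤ fs/2 = 25.125 kHz, appears at 12.45 kHz.
143.9 kHz mod fs = 43.4 kHz.
43.4 kHz > fs/2 = 25.125 kHz, folds to fs − 43.4 kHz = 6.85 kHz.
Distinct values: {6.85 kHz, 12.45 kHz, 20.35 kHz}.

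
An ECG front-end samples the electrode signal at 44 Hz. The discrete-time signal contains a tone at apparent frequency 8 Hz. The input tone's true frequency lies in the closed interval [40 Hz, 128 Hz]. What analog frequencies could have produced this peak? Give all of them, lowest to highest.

52 Hz, 80 Hz, 96 Hz, 124 Hz

Frequencies that alias to 8 Hz are k·fs ± 8 Hz for integer k ≥ 0.
k=0: 8 Hz.
k=1: 36 Hz, 52 Hz.
k=2: 80 Hz, 96 Hz.
k=3: 124 Hz, 140 Hz.
k=4: 168 Hz, 184 Hz.
Within [40 Hz, 128 Hz]: 52 Hz, 80 Hz, 96 Hz, 124 Hz.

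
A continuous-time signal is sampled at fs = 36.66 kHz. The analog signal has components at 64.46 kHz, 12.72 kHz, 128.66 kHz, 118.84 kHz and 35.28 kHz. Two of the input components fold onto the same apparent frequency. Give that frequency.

8.86 kHz

fs/2 = 18.33 kHz.
64.46 kHz mod fs = 27.8 kHz.
27.8 kHz > fs/2 = 18.33 kHz, folds to fs − 27.8 kHz = 8.86 kHz.
12.72 kHz ≤ fs/2 = 18.33 kHz, passes unchanged.
128.66 kHz mod fs = 18.68 kHz.
18.68 kHz > fs/2 = 18.33 kHz, folds to fs − 18.68 kHz = 17.98 kHz.
118.84 kHz mod fs = 8.86 kHz.
8.86 kHz ≤ fs/2 = 18.33 kHz, appears at 8.86 kHz.
35.28 kHz > fs/2 = 18.33 kHz, folds to fs − 35.28 kHz = 1.38 kHz.
64.46 kHz and 118.84 kHz both map to 8.86 kHz.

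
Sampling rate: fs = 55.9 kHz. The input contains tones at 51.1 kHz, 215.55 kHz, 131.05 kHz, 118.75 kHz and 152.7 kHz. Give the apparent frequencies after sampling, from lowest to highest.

fs/2 = 27.95 kHz.
51.1 kHz > fs/2 = 27.95 kHz, folds to fs − 51.1 kHz = 4.8 kHz.
215.55 kHz mod fs = 47.85 kHz.
47.85 kHz > fs/2 = 27.95 kHz, folds to fs − 47.85 kHz = 8.05 kHz.
131.05 kHz mod fs = 19.25 kHz.
19.25 kHz ≤ fs/2 = 27.95 kHz, appears at 19.25 kHz.
118.75 kHz mod fs = 6.95 kHz.
6.95 kHz ≤ fs/2 = 27.95 kHz, appears at 6.95 kHz.
152.7 kHz mod fs = 40.9 kHz.
40.9 kHz > fs/2 = 27.95 kHz, folds to fs − 40.9 kHz = 15 kHz.
Distinct values: {4.8 kHz, 6.95 kHz, 8.05 kHz, 15 kHz, 19.25 kHz}.

4.8 kHz, 6.95 kHz, 8.05 kHz, 15 kHz, 19.25 kHz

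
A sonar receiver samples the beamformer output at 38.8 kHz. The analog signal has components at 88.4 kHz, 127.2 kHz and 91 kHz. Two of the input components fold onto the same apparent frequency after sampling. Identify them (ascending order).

88.4 kHz, 127.2 kHz

fs/2 = 19.4 kHz.
88.4 kHz mod fs = 10.8 kHz.
10.8 kHz ≤ fs/2 = 19.4 kHz, appears at 10.8 kHz.
127.2 kHz mod fs = 10.8 kHz.
10.8 kHz ≤ fs/2 = 19.4 kHz, appears at 10.8 kHz.
91 kHz mod fs = 13.4 kHz.
13.4 kHz ≤ fs/2 = 19.4 kHz, appears at 13.4 kHz.
88.4 kHz and 127.2 kHz both map to 10.8 kHz.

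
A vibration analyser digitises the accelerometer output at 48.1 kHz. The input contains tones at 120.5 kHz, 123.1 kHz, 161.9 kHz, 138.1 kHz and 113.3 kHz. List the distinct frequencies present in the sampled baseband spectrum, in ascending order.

6.2 kHz, 17.1 kHz, 17.6 kHz, 21.2 kHz, 23.8 kHz

fs/2 = 24.05 kHz.
120.5 kHz mod fs = 24.3 kHz.
24.3 kHz > fs/2 = 24.05 kHz, folds to fs − 24.3 kHz = 23.8 kHz.
123.1 kHz mod fs = 26.9 kHz.
26.9 kHz > fs/2 = 24.05 kHz, folds to fs − 26.9 kHz = 21.2 kHz.
161.9 kHz mod fs = 17.6 kHz.
17.6 kHz ≤ fs/2 = 24.05 kHz, appears at 17.6 kHz.
138.1 kHz mod fs = 41.9 kHz.
41.9 kHz > fs/2 = 24.05 kHz, folds to fs − 41.9 kHz = 6.2 kHz.
113.3 kHz mod fs = 17.1 kHz.
17.1 kHz ≤ fs/2 = 24.05 kHz, appears at 17.1 kHz.
Distinct values: {6.2 kHz, 17.1 kHz, 17.6 kHz, 21.2 kHz, 23.8 kHz}.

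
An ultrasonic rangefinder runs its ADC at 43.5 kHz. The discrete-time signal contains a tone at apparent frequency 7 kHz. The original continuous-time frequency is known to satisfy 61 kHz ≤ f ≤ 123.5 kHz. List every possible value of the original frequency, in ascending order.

Frequencies that alias to 7 kHz are k·fs ± 7 kHz for integer k ≥ 0.
k=0: 7 kHz.
k=1: 36.5 kHz, 50.5 kHz.
k=2: 80 kHz, 94 kHz.
k=3: 123.5 kHz, 137.5 kHz.
k=4: 167 kHz, 181 kHz.
Within [61 kHz, 123.5 kHz]: 80 kHz, 94 kHz, 123.5 kHz.

80 kHz, 94 kHz, 123.5 kHz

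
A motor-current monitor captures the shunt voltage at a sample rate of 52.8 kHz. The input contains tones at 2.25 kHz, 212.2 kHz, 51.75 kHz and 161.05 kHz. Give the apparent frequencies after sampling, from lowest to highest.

1 kHz, 1.05 kHz, 2.25 kHz, 2.65 kHz

fs/2 = 26.4 kHz.
2.25 kHz ≤ fs/2 = 26.4 kHz, passes unchanged.
212.2 kHz mod fs = 1 kHz.
1 kHz ≤ fs/2 = 26.4 kHz, appears at 1 kHz.
51.75 kHz > fs/2 = 26.4 kHz, folds to fs − 51.75 kHz = 1.05 kHz.
161.05 kHz mod fs = 2.65 kHz.
2.65 kHz ≤ fs/2 = 26.4 kHz, appears at 2.65 kHz.
Distinct values: {1 kHz, 1.05 kHz, 2.25 kHz, 2.65 kHz}.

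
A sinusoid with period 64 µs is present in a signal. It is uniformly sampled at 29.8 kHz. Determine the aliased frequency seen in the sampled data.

T = 64 µs → f = 1/T = 15.625 kHz.
15.625 kHz > fs/2 = 14.9 kHz, folds to fs − 15.625 kHz = 14.175 kHz.

14.175 kHz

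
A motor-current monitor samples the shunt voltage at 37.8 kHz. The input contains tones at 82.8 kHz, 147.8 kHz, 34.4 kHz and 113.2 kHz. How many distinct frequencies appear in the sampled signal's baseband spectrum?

fs/2 = 18.9 kHz.
82.8 kHz mod fs = 7.2 kHz.
7.2 kHz ≤ fs/2 = 18.9 kHz, appears at 7.2 kHz.
147.8 kHz mod fs = 34.4 kHz.
34.4 kHz > fs/2 = 18.9 kHz, folds to fs − 34.4 kHz = 3.4 kHz.
34.4 kHz > fs/2 = 18.9 kHz, folds to fs − 34.4 kHz = 3.4 kHz.
113.2 kHz mod fs = 37.6 kHz.
37.6 kHz > fs/2 = 18.9 kHz, folds to fs − 37.6 kHz = 0.2 kHz.
Distinct values: {0.2 kHz, 3.4 kHz, 7.2 kHz} → 3.

3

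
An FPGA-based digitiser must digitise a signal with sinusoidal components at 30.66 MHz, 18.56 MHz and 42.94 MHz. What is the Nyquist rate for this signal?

85.88 MHz

Highest-frequency component: 42.94 MHz.
Nyquist rate = 2 × 42.94 MHz = 85.88 MHz.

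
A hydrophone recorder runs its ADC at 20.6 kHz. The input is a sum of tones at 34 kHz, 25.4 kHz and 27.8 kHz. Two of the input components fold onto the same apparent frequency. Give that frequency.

fs/2 = 10.3 kHz.
34 kHz mod fs = 13.4 kHz.
13.4 kHz > fs/2 = 10.3 kHz, folds to fs − 13.4 kHz = 7.2 kHz.
25.4 kHz mod fs = 4.8 kHz.
4.8 kHz ≤ fs/2 = 10.3 kHz, appears at 4.8 kHz.
27.8 kHz mod fs = 7.2 kHz.
7.2 kHz ≤ fs/2 = 10.3 kHz, appears at 7.2 kHz.
27.8 kHz and 34 kHz both map to 7.2 kHz.

7.2 kHz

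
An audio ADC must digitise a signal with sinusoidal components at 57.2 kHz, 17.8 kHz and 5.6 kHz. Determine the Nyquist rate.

Highest-frequency component: 57.2 kHz.
Nyquist rate = 2 × 57.2 kHz = 114.4 kHz.

114.4 kHz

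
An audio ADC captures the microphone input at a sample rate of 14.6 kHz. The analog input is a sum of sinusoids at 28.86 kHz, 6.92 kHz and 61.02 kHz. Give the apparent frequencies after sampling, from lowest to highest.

fs/2 = 7.3 kHz.
28.86 kHz mod fs = 14.26 kHz.
14.26 kHz > fs/2 = 7.3 kHz, folds to fs − 14.26 kHz = 0.34 kHz.
6.92 kHz ≤ fs/2 = 7.3 kHz, passes unchanged.
61.02 kHz mod fs = 2.62 kHz.
2.62 kHz ≤ fs/2 = 7.3 kHz, appears at 2.62 kHz.
Distinct values: {0.34 kHz, 2.62 kHz, 6.92 kHz}.

0.34 kHz, 2.62 kHz, 6.92 kHz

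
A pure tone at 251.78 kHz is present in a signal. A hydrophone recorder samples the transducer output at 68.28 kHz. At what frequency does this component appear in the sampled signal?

251.78 kHz mod fs = 46.94 kHz.
46.94 kHz > fs/2 = 34.14 kHz, folds to fs − 46.94 kHz = 21.34 kHz.

21.34 kHz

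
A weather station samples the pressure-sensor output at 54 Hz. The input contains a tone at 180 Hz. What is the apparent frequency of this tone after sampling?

180 Hz mod fs = 18 Hz.
18 Hz ≤ fs/2 = 27 Hz, appears at 18 Hz.

18 Hz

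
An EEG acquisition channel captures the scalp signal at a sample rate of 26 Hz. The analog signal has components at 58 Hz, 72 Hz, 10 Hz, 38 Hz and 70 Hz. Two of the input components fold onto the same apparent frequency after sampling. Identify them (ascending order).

58 Hz, 72 Hz

fs/2 = 13 Hz.
58 Hz mod fs = 6 Hz.
6 Hz ≤ fs/2 = 13 Hz, appears at 6 Hz.
72 Hz mod fs = 20 Hz.
20 Hz > fs/2 = 13 Hz, folds to fs − 20 Hz = 6 Hz.
10 Hz ≤ fs/2 = 13 Hz, passes unchanged.
38 Hz mod fs = 12 Hz.
12 Hz ≤ fs/2 = 13 Hz, appears at 12 Hz.
70 Hz mod fs = 18 Hz.
18 Hz > fs/2 = 13 Hz, folds to fs − 18 Hz = 8 Hz.
58 Hz and 72 Hz both map to 6 Hz.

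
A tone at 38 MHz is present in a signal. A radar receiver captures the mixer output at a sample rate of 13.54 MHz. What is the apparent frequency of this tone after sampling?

38 MHz mod fs = 10.92 MHz.
10.92 MHz > fs/2 = 6.77 MHz, folds to fs − 10.92 MHz = 2.62 MHz.

2.62 MHz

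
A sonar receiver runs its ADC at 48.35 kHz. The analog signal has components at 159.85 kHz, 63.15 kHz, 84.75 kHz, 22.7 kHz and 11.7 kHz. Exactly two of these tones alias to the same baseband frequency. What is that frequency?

fs/2 = 24.175 kHz.
159.85 kHz mod fs = 14.8 kHz.
14.8 kHz ≤ fs/2 = 24.175 kHz, appears at 14.8 kHz.
63.15 kHz mod fs = 14.8 kHz.
14.8 kHz ≤ fs/2 = 24.175 kHz, appears at 14.8 kHz.
84.75 kHz mod fs = 36.4 kHz.
36.4 kHz > fs/2 = 24.175 kHz, folds to fs − 36.4 kHz = 11.95 kHz.
22.7 kHz ≤ fs/2 = 24.175 kHz, passes unchanged.
11.7 kHz ≤ fs/2 = 24.175 kHz, passes unchanged.
63.15 kHz and 159.85 kHz both map to 14.8 kHz.

14.8 kHz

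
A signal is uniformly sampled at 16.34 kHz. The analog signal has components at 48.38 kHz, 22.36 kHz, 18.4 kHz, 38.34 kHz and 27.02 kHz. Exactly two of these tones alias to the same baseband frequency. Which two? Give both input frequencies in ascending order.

fs/2 = 8.17 kHz.
48.38 kHz mod fs = 15.7 kHz.
15.7 kHz > fs/2 = 8.17 kHz, folds to fs − 15.7 kHz = 0.64 kHz.
22.36 kHz mod fs = 6.02 kHz.
6.02 kHz ≤ fs/2 = 8.17 kHz, appears at 6.02 kHz.
18.4 kHz mod fs = 2.06 kHz.
2.06 kHz ≤ fs/2 = 8.17 kHz, appears at 2.06 kHz.
38.34 kHz mod fs = 5.66 kHz.
5.66 kHz ≤ fs/2 = 8.17 kHz, appears at 5.66 kHz.
27.02 kHz mod fs = 10.68 kHz.
10.68 kHz > fs/2 = 8.17 kHz, folds to fs − 10.68 kHz = 5.66 kHz.
27.02 kHz and 38.34 kHz both map to 5.66 kHz.

27.02 kHz, 38.34 kHz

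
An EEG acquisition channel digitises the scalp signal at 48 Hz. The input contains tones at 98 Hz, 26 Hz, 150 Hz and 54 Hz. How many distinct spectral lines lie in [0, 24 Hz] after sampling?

fs/2 = 24 Hz.
98 Hz mod fs = 2 Hz.
2 Hz ≤ fs/2 = 24 Hz, appears at 2 Hz.
26 Hz > fs/2 = 24 Hz, folds to fs − 26 Hz = 22 Hz.
150 Hz mod fs = 6 Hz.
6 Hz ≤ fs/2 = 24 Hz, appears at 6 Hz.
54 Hz mod fs = 6 Hz.
6 Hz ≤ fs/2 = 24 Hz, appears at 6 Hz.
Distinct values: {2 Hz, 6 Hz, 22 Hz} → 3.

3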